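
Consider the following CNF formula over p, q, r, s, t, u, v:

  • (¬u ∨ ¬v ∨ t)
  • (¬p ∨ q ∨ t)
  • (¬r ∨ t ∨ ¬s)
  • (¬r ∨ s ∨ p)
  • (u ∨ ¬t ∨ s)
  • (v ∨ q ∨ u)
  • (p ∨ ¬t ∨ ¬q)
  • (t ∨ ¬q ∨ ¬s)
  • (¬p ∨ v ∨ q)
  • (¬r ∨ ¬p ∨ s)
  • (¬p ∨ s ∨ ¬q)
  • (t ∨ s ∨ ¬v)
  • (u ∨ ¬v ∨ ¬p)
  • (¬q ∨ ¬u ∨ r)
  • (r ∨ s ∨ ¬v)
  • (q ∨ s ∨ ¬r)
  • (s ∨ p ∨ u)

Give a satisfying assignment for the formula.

Set p = True and propagate.
Try q = True.
  then s is forced to True.
  then t is forced to True.
The remaining clauses are satisfied by r = True, u = True, v = True.
Every clause has at least one true literal under this assignment.

p=T, q=T, r=T, s=T, t=T, u=T, v=T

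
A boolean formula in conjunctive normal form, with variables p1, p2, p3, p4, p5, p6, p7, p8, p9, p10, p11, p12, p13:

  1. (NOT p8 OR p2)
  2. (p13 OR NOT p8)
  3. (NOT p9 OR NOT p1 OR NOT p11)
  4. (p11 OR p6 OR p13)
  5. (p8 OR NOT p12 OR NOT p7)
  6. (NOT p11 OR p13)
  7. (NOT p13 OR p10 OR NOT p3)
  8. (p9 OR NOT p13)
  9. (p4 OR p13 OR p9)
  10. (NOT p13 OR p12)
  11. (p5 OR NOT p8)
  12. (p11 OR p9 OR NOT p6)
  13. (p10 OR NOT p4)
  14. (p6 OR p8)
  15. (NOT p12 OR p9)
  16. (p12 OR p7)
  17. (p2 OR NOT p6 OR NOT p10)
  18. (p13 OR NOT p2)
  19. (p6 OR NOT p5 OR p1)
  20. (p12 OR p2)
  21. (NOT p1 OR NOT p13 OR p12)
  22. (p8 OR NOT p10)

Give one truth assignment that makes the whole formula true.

p3 occurs only negated in the remaining clauses — set p3 = False.
Set p1 = False and propagate.
Try p2 = False.
  then p8 is forced to False.
  then p6 is forced to True.
  then p10 is forced to False.
  then p4 is forced to False.
  then p12 is forced to True.
  then p7 is forced to False.
  then p9 is forced to True.
For the remaining variables, p5 = True, p11 = False, p13 = False works.

p1=False, p2=False, p3=False, p4=False, p5=True, p6=True, p7=False, p8=False, p9=True, p10=False, p11=False, p12=True, p13=False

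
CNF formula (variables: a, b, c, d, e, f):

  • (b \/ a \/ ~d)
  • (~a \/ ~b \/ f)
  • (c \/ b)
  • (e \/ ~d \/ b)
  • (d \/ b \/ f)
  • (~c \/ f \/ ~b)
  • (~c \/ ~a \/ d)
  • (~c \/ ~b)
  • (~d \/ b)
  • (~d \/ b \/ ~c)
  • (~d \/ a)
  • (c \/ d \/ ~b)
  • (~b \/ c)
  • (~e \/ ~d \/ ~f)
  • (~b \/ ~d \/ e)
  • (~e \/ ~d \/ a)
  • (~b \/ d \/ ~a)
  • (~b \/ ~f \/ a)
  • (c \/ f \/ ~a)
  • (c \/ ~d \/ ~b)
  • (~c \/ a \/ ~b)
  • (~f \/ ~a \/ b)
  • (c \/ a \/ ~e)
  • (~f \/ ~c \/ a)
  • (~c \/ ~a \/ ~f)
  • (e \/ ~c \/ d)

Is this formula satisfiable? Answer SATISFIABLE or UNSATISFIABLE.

b = True:
  propagation gives c=False; an empty clause results — contradiction.
b = False:
  propagation gives c=True, d=False, f=True, a=False; an empty clause results — contradiction.
Every branch closes, so no satisfying assignment exists.

UNSATISFIABLE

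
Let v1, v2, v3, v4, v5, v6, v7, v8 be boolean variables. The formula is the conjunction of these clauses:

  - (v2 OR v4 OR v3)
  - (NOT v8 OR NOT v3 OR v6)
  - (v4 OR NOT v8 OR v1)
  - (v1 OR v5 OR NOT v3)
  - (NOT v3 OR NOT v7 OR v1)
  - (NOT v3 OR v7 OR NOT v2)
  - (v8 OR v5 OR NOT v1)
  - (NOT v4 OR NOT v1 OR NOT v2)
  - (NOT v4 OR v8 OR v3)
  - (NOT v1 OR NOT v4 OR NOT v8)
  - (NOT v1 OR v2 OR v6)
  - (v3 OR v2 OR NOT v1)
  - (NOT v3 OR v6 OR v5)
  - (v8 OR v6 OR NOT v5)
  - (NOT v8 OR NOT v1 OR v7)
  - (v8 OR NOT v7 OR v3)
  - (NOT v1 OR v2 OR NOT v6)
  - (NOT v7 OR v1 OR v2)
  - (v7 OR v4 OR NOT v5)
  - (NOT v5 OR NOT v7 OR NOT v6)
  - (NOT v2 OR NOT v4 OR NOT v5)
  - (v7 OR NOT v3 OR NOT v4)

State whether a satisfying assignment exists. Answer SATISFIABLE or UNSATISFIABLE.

SATISFIABLE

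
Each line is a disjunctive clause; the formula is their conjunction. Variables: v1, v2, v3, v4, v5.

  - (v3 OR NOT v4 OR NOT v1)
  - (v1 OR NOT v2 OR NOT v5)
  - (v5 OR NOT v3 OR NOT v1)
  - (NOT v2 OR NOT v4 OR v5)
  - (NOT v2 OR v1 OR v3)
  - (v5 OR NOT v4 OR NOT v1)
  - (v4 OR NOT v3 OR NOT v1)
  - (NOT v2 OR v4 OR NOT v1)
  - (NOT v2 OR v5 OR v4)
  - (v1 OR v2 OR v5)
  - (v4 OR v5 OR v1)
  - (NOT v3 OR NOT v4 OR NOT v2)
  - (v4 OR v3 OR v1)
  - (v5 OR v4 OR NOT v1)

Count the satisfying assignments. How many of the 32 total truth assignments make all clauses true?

5

Satisfying assignments:
  v1=0 v2=0 v3=0 v4=1 v5=1
  v1=0 v2=0 v3=1 v4=0 v5=1
  v1=0 v2=0 v3=1 v4=1 v5=1
  v1=1 v2=0 v3=0 v4=0 v5=1
  v1=1 v2=0 v3=1 v4=1 v5=1
Count: 5.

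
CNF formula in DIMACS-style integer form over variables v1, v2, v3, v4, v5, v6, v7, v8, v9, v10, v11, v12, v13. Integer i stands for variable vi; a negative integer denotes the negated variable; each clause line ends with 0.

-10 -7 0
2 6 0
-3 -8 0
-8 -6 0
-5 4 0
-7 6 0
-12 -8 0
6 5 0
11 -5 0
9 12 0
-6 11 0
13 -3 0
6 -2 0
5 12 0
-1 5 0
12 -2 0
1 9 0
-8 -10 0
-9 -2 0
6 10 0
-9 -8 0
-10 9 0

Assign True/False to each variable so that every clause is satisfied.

v1=False, v2=False, v3=False, v4=True, v5=False, v6=True, v7=True, v8=False, v9=True, v10=False, v11=True, v12=True, v13=True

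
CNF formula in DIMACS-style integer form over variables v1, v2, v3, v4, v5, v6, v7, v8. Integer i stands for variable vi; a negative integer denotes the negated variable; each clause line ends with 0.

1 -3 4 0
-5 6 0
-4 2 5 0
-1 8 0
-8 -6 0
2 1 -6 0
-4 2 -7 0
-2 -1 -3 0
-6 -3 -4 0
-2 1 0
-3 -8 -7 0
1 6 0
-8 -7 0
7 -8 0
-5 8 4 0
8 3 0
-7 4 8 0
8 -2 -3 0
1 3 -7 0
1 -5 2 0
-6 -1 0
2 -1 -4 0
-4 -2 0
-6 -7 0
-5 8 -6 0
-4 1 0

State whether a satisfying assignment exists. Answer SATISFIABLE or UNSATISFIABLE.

UNSATISFIABLE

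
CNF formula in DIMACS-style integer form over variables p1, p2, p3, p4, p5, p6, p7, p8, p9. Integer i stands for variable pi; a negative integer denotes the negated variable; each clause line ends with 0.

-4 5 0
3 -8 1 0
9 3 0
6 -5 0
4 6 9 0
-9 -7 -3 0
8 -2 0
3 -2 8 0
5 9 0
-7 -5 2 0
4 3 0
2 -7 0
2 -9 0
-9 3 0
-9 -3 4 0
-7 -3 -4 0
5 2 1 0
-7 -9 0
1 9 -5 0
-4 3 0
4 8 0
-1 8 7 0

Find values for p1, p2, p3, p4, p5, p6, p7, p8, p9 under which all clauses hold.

p1=0  p2=1  p3=1  p4=1  p5=1  p6=1  p7=0  p8=1  p9=1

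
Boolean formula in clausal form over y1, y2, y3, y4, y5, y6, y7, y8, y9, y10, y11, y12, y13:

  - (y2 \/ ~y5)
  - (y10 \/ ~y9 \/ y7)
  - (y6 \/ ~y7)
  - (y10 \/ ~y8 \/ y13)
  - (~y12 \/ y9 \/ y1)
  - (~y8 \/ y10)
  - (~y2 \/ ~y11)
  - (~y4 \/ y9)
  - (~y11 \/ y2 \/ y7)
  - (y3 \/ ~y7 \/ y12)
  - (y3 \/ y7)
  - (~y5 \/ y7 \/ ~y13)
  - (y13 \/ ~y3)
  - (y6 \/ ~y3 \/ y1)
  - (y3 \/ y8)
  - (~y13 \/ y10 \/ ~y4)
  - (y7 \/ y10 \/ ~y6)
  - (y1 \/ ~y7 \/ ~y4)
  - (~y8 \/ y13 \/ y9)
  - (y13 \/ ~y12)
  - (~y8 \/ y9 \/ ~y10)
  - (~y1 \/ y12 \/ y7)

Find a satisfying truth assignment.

y1=0, y2=1, y3=0, y4=0, y5=0, y6=1, y7=1, y8=1, y9=1, y10=1, y11=0, y12=1, y13=1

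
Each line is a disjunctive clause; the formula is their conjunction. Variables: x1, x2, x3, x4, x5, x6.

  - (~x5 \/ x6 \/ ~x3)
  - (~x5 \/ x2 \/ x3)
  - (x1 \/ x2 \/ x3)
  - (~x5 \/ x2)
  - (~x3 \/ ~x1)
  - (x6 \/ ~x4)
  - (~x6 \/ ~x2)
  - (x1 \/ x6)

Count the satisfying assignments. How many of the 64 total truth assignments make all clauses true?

7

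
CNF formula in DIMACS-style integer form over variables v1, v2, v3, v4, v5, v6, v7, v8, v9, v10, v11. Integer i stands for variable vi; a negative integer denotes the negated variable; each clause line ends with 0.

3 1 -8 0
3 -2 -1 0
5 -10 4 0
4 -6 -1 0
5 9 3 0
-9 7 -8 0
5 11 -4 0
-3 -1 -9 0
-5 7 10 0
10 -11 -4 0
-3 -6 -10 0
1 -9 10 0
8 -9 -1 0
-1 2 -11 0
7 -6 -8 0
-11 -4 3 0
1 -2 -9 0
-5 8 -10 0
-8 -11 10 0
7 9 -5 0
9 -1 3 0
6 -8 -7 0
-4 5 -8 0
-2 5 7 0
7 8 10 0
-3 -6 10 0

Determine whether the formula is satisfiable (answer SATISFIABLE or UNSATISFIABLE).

Try v1 = False.
For the remaining variables, v2 = True, v3 = True, v4 = False, v5 = True, v6 = False, v7 = True, v8 = False, v9 = False, v10 = False, v11 = False works.
Every clause has at least one true literal under this assignment.
So v1=F, v2=T, v3=T, v4=F, v5=T, v6=F, v7=T, v8=F, v9=F, v10=F, v11=F is a satisfying assignment.

SATISFIABLE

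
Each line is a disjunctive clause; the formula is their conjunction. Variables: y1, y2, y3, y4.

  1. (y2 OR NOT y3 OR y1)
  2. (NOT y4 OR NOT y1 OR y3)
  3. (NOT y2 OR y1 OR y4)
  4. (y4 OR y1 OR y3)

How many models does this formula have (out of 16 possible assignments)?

9

Case analysis on y1 and y3:
  y1=1, y3=1: remaining (y2,y4) ∈ {(0,0); (0,1); (1,0); (1,1)} — 4.
  y1=1, y3=0: remaining (y2,y4) ∈ {(0,0); (1,0)} — 2.
  y1=0, y3=1: remaining (y2,y4) ∈ {(1,1)} — 1.
  y1=0, y3=0: remaining (y2,y4) ∈ {(0,1); (1,1)} — 2.
Total: 4 + 2 + 1 + 2 = 9.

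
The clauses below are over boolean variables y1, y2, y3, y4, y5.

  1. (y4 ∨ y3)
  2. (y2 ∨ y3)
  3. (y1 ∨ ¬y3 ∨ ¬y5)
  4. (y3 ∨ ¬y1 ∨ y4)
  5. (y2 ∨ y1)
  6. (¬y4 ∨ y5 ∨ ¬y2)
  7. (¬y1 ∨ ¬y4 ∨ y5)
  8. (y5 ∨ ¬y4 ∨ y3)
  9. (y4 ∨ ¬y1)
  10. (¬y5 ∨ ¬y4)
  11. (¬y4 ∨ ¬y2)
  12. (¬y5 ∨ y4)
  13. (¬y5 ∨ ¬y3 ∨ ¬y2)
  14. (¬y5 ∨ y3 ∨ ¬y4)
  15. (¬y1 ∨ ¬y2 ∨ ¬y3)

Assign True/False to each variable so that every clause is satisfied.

y1 = False  y2 = True  y3 = True  y4 = False  y5 = False

Check each clause:
  1. (y3 ∨ y4) — y3 is true.
  2. (y3 ∨ y2) — y2 is true.
  3. (¬y3 ∨ y1 ∨ ¬y5) — ¬y5 is true.
  4. (y3 ∨ y4 ∨ ¬y1) — y3 is true.
  5. (y2 ∨ y1) — y2 is true.
  6. (¬y4 ∨ ¬y2 ∨ y5) — ¬y4 is true.
  7. (¬y4 ∨ y5 ∨ ¬y1) — ¬y4 is true.
  8. (¬y4 ∨ y3 ∨ y5) — y3 is true.
  9. (y4 ∨ ¬y1) — ¬y1 is true.
  10. (¬y4 ∨ ¬y5) — ¬y5 is true.
  11. (¬y4 ∨ ¬y2) — ¬y4 is true.
  12. (¬y5 ∨ y4) — ¬y5 is true.
  13. (¬y2 ∨ ¬y3 ∨ ¬y5) — ¬y5 is true.
  14. (¬y4 ∨ y3 ∨ ¬y5) — y3 is true.
  15. (¬y1 ∨ ¬y2 ∨ ¬y3) — ¬y1 is true.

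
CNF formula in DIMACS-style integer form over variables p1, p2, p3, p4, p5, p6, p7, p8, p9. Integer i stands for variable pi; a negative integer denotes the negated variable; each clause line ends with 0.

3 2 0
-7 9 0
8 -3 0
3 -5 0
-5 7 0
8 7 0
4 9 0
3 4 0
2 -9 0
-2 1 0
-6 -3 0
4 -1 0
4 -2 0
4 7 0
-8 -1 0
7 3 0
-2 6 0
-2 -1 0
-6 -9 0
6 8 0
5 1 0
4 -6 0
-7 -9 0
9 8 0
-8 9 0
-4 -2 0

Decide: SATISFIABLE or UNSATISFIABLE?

p2 = True:
  propagation gives p1=True; an empty clause results — contradiction.
p2 = False:
  propagation gives p3=True, p8=True, p9=False; an empty clause results — contradiction.
Every branch closes, so no satisfying assignment exists.

UNSATISFIABLE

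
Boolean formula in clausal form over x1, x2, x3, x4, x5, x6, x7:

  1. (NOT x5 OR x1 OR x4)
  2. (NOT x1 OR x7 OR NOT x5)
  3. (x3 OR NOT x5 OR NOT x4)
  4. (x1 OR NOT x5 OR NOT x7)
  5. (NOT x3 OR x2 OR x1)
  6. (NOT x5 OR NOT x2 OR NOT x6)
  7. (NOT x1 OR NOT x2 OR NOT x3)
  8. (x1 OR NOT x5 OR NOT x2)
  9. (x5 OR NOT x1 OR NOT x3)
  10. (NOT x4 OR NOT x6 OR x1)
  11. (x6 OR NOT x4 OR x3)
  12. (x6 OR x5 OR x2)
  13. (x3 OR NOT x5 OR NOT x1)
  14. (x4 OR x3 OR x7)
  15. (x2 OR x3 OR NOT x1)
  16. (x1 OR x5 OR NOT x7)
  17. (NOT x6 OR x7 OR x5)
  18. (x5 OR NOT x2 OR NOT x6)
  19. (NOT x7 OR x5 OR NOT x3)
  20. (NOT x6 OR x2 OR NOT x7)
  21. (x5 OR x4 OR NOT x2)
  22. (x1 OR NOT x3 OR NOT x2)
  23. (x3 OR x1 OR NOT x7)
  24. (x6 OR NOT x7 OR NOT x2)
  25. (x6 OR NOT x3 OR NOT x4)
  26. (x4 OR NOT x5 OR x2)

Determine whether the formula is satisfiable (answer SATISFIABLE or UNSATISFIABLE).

UNSATISFIABLE

x5 = True:
  x1 = True:
    propagation gives x7=True, x3=True, x2=False, x6=False; an empty clause results — contradiction.
  x1 = False:
    propagation gives x4=True, x3=True, x7=False, x2=True; an empty clause results — contradiction.
x5 = False:
  x3 = True:
    propagation gives x1=False, x2=True; an empty clause results — contradiction.
  x3 = False:
    x6 = True:
      propagation gives x7=True, x1=True, x2=True; contradiction.
    x6 = False:
      propagation gives x4=False, x2=True; contradiction.
Every branch closes, so no satisfying assignment exists.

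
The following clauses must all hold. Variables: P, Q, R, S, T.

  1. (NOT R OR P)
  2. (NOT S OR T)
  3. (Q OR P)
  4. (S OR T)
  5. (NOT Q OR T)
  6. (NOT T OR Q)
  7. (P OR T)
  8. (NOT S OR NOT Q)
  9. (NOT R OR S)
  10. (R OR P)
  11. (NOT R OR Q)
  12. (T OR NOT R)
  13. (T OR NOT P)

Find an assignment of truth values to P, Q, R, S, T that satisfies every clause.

P=T, Q=T, R=F, S=F, T=T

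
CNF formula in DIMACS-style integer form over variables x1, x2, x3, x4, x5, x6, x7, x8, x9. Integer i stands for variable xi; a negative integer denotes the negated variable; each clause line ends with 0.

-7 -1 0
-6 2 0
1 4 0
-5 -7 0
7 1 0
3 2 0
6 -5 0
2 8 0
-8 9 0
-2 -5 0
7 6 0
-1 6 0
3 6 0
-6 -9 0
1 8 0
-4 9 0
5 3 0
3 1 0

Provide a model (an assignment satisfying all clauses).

x1 = T, x2 = T, x3 = T, x4 = F, x5 = F, x6 = T, x7 = F, x8 = F, x9 = F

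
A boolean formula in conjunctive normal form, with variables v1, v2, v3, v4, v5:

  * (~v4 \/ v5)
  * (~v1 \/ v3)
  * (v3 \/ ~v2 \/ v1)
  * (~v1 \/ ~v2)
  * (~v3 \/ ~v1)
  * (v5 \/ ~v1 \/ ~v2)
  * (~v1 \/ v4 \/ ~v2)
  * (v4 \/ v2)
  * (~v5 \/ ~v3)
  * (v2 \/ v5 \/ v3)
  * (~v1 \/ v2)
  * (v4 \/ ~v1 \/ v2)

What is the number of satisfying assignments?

The models are:
  v1=F v2=F v3=F v4=T v5=T
  v1=F v2=T v3=T v4=F v5=F
Count: 2.

2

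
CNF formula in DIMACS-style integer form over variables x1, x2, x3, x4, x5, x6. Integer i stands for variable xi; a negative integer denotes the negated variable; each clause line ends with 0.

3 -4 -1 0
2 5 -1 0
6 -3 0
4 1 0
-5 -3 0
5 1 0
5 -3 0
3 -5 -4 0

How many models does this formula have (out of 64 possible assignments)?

6

The models are:
  x1=1 x2=0 x3=0 x4=0 x5=1 x6=0
  x1=1 x2=0 x3=0 x4=0 x5=1 x6=1
  x1=1 x2=1 x3=0 x4=0 x5=0 x6=0
  x1=1 x2=1 x3=0 x4=0 x5=0 x6=1
  x1=1 x2=1 x3=0 x4=0 x5=1 x6=0
  x1=1 x2=1 x3=0 x4=0 x5=1 x6=1
Count: 6.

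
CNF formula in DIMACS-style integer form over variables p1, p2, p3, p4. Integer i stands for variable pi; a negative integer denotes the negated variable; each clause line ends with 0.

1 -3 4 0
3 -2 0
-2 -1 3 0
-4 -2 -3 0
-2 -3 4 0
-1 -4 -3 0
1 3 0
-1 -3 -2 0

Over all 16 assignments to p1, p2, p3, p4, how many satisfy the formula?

4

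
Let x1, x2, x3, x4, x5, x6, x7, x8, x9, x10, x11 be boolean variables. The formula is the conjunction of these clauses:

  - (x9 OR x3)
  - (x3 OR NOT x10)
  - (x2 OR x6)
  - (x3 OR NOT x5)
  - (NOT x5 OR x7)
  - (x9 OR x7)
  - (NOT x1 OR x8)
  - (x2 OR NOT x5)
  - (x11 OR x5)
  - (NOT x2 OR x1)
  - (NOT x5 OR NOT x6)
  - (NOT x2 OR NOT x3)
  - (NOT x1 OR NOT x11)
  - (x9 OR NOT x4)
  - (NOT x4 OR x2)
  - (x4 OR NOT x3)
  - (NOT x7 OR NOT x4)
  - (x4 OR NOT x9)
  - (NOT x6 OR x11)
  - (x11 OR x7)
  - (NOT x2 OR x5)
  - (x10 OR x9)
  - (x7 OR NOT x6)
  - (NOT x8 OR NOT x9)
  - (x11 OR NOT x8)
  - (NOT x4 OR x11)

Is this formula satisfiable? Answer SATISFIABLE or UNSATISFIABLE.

UNSATISFIABLE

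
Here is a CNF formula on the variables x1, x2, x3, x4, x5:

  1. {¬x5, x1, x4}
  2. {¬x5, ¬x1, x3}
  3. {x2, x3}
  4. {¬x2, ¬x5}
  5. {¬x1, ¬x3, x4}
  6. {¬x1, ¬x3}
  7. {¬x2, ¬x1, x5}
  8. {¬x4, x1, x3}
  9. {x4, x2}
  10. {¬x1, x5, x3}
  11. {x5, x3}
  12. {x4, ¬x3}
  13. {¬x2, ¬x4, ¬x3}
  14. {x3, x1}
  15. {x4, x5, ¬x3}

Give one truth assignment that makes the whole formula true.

x1 = F, x2 = F, x3 = T, x4 = T, x5 = T

Check each clause:
  1. {¬x5, x1, x4} — x4 is true.
  2. {¬x1, ¬x5, x3} — x3 is true.
  3. {x3, x2} — x3 is true.
  4. {¬x5, ¬x2} — ¬x2 is true.
  5. {¬x3, x4, ¬x1} — x4 is true.
  6. {¬x1, ¬x3} — ¬x1 is true.
  7. {x5, ¬x2, ¬x1} — x5 is true.
  8. {¬x4, x3, x1} — x3 is true.
  9. {x2, x4} — x4 is true.
  10. {x3, ¬x1, x5} — x3 is true.
  11. {x3, x5} — x3 is true.
  12. {x4, ¬x3} — x4 is true.
  13. {¬x2, ¬x4, ¬x3} — ¬x2 is true.
  14. {x3, x1} — x3 is true.
  15. {¬x3, x5, x4} — x4 is true.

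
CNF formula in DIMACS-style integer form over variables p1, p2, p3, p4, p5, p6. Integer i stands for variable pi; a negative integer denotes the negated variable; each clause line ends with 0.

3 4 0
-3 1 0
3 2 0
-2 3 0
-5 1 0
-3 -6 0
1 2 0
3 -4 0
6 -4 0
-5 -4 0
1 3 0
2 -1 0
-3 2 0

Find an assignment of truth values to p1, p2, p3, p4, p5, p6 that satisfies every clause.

p5 occurs only negated in the remaining clauses — set p5 = False.
Branch on p1: take p1 = True.
  then p2 is forced to True.
  then p3 is forced to True.
  then p6 is forced to False.
  then p4 is forced to False.

p1 = 1, p2 = 1, p3 = 1, p4 = 0, p5 = 0, p6 = 0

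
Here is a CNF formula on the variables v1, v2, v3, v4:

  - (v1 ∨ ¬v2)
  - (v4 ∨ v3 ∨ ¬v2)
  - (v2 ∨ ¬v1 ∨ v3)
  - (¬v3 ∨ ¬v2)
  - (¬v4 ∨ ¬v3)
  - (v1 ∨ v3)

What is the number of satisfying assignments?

3

The models are:
  v1=F v2=F v3=T v4=F
  v1=T v2=F v3=T v4=F
  v1=T v2=T v3=F v4=T
That's 3 in total.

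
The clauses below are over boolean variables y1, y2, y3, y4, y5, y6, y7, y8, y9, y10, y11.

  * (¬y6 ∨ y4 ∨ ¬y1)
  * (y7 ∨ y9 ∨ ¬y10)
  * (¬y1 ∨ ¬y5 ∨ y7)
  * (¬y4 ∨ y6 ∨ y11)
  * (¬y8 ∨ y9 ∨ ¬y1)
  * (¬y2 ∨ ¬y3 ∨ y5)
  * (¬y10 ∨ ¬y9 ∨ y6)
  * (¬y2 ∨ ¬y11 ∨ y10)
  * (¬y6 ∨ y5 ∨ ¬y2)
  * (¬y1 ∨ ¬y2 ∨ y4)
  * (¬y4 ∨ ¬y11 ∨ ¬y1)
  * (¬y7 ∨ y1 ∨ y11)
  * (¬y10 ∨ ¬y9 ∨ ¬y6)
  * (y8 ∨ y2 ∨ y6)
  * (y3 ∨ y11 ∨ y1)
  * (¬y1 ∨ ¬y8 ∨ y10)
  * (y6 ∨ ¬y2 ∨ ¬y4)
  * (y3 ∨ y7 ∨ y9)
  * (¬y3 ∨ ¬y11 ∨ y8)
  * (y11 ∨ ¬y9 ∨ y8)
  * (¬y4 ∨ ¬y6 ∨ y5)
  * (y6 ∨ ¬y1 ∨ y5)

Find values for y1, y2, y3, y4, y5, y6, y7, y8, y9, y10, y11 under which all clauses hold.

y1=False, y2=True, y3=False, y4=True, y5=True, y6=True, y7=True, y8=False, y9=False, y10=True, y11=True

Branch on y1: take y1 = False.
Set y2 = True and propagate.
The remaining clauses are satisfied by y3 = False, y4 = True, y5 = True, y6 = True, y7 = True, y8 = False, y9 = False, y10 = True, y11 = True.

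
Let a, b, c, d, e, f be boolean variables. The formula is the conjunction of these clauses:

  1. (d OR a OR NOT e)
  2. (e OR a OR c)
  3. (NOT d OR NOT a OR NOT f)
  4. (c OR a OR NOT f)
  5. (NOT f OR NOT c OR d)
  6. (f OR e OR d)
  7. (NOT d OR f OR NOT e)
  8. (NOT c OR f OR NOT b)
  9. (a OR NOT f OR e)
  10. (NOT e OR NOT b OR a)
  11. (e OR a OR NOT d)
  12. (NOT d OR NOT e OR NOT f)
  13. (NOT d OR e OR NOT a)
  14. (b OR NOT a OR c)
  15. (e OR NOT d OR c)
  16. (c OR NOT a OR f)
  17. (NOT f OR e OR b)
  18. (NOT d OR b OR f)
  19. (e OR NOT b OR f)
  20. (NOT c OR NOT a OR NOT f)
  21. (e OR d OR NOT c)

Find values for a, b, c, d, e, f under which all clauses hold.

Branch on a: take a = True.
The remaining clauses are satisfied by b = True, c = False, d = False, e = False, f = True.
Check each clause:
  1. (NOT e OR d OR a) — a is true.
  2. (c OR e OR a) — a is true.
  3. (NOT f OR NOT d OR NOT a) — NOT d is true.
  4. (a OR c OR NOT f) — a is true.
  5. (NOT c OR NOT f OR d) — NOT c is true.
  6. (d OR f OR e) — f is true.
  7. (NOT e OR NOT d OR f) — NOT e is true.
  8. (NOT b OR f OR NOT c) — NOT c is true.
  9. (e OR NOT f OR a) — a is true.
  10. (NOT e OR NOT b OR a) — a is true.
  11. (a OR NOT d OR e) — a is true.
  12. (NOT f OR NOT d OR NOT e) — NOT e is true.
  13. (NOT d OR NOT a OR e) — NOT d is true.
  14. (NOT a OR c OR b) — b is true.
  15. (c OR NOT d OR e) — NOT d is true.
  16. (f OR c OR NOT a) — f is true.
  17. (e OR NOT f OR b) — b is true.
  18. (f OR NOT d OR b) — b is true.
  19. (e OR NOT b OR f) — f is true.
  20. (NOT a OR NOT f OR NOT c) — NOT c is true.
  21. (e OR d OR NOT c) — NOT c is true.

a = T, b = T, c = F, d = F, e = F, f = T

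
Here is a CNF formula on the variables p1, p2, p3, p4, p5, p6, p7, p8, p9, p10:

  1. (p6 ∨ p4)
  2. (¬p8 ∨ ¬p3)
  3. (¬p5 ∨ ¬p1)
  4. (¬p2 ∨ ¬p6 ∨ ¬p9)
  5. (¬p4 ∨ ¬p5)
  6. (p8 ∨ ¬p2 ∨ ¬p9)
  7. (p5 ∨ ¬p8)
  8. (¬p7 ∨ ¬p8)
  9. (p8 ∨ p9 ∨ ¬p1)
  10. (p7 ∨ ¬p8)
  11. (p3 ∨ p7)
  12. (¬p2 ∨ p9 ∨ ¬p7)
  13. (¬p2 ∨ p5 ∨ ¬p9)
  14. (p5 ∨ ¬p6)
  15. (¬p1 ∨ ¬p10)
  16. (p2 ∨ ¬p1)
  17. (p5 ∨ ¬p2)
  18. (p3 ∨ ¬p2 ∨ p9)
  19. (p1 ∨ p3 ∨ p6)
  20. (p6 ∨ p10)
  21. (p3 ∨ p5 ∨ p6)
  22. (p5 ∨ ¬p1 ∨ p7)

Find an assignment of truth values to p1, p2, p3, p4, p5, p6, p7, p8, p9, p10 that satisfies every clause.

p1=False, p2=False, p3=True, p4=False, p5=True, p6=True, p7=True, p8=False, p9=True, p10=True

Branch on p1: take p1 = False.
The remaining clauses are satisfied by p2 = False, p3 = True, p4 = False, p5 = True, p6 = True, p7 = True, p8 = False, p9 = True, p10 = True.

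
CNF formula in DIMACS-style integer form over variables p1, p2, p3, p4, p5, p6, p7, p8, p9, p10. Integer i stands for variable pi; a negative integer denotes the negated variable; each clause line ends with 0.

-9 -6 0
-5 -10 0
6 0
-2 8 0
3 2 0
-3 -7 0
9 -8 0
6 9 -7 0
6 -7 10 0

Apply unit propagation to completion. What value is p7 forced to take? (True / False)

False

(p6) stands alone — p6 = True.
From (¬p9 ∨ ¬p6) and p6 = True: p9 = False.
From (p9 ∨ ¬p8) and p9 = False: p8 = False.
From (¬p2 ∨ p8) and p8 = False: p2 = False.
(p2 ∨ p3): since p2 = False, the clause reduces to (p3). p3 = True.
(¬p7 ∨ ¬p3) with p3 = True leaves only ¬p7, so p7 = False.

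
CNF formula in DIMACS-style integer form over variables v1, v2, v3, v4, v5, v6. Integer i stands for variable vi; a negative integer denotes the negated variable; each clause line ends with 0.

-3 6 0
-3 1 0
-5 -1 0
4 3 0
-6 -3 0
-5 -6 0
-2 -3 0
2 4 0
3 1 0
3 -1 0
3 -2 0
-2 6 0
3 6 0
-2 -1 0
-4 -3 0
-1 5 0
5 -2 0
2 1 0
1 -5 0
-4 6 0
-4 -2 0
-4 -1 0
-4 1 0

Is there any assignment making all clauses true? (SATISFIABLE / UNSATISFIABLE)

v1 = True:
  propagation gives v5=False; an empty clause results — contradiction.
v1 = False:
  propagation gives v3=False; an empty clause results — contradiction.
Every branch closes, so no satisfying assignment exists.

UNSATISFIABLE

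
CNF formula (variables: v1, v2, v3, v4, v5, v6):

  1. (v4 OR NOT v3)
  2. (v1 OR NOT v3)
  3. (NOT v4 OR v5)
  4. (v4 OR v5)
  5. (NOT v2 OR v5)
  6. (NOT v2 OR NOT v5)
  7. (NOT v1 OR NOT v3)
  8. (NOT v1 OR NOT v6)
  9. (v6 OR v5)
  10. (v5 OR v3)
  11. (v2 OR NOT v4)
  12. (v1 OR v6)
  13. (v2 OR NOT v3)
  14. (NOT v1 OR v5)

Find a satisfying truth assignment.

v1=T, v2=F, v3=F, v4=F, v5=T, v6=F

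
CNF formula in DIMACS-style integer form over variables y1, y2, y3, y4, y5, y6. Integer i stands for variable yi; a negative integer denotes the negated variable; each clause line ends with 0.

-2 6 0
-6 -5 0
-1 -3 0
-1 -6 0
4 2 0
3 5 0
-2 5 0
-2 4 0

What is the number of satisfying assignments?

5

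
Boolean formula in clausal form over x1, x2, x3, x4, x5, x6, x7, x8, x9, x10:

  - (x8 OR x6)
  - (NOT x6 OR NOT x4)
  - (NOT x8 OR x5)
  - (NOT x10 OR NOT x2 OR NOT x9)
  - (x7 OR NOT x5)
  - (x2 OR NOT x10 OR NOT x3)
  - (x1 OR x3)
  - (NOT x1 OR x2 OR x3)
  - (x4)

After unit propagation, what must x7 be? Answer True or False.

True

(x4) is a unit clause: x4 = True.
(NOT x6 OR NOT x4) with x4 = True leaves only NOT x6, so x6 = False.
(x6 OR x8): since x6 = False, the clause reduces to (x8). x8 = True.
(NOT x8 OR x5): since x8 = True, the clause reduces to (x5). x5 = True.
(x7 OR NOT x5) with x5 = True leaves only x7, so x7 = True.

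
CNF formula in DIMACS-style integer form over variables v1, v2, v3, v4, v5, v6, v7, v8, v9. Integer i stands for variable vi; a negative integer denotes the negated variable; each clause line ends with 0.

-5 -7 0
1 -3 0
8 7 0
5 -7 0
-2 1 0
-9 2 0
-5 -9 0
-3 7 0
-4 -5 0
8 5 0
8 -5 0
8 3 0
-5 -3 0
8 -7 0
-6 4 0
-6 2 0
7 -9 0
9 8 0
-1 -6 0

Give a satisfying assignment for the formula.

v1 = T, v2 = F, v3 = F, v4 = T, v5 = F, v6 = F, v7 = F, v8 = T, v9 = F

Check each clause:
  1. (~v7 \/ ~v5) — ~v7 is true.
  2. (v1 \/ ~v3) — v1 is true.
  3. (v8 \/ v7) — v8 is true.
  4. (v5 \/ ~v7) — ~v7 is true.
  5. (v1 \/ ~v2) — v1 is true.
  6. (~v9 \/ v2) — ~v9 is true.
  7. (~v5 \/ ~v9) — ~v5 is true.
  8. (~v3 \/ v7) — ~v3 is true.
  9. (~v5 \/ ~v4) — ~v5 is true.
  10. (v5 \/ v8) — v8 is true.
  11. (v8 \/ ~v5) — v8 is true.
  12. (v8 \/ v3) — v8 is true.
  13. (~v5 \/ ~v3) — ~v5 is true.
  14. (~v7 \/ v8) — v8 is true.
  15. (~v6 \/ v4) — ~v6 is true.
  16. (v2 \/ ~v6) — ~v6 is true.
  17. (~v9 \/ v7) — ~v9 is true.
  18. (v8 \/ v9) — v8 is true.
  19. (~v1 \/ ~v6) — ~v6 is true.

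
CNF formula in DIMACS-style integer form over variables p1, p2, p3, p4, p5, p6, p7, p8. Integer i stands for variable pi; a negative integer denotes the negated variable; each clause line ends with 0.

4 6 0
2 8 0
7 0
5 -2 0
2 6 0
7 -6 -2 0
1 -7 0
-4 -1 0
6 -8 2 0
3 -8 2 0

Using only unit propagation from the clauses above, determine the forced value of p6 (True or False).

(p7) stands alone — p7 = True.
(!p7 || p1) with p7 = True leaves only p1, so p1 = True.
(!p1 || !p4): since p1 = True, the clause reduces to (!p4). p4 = False.
In (p6 || p4), p4 is now false; p6 must hold, so p6 = True.

True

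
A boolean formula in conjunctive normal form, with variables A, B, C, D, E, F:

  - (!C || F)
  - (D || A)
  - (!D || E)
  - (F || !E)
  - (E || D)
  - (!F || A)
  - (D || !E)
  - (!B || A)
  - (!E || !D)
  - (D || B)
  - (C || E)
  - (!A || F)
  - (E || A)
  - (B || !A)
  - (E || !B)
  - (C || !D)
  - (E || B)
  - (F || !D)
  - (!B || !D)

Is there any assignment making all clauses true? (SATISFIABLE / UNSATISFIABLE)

D = True:
  propagation gives E=True; an empty clause results — contradiction.
D = False:
  propagation gives A=True, E=True; an empty clause results — contradiction.
Every branch closes, so no satisfying assignment exists.

UNSATISFIABLE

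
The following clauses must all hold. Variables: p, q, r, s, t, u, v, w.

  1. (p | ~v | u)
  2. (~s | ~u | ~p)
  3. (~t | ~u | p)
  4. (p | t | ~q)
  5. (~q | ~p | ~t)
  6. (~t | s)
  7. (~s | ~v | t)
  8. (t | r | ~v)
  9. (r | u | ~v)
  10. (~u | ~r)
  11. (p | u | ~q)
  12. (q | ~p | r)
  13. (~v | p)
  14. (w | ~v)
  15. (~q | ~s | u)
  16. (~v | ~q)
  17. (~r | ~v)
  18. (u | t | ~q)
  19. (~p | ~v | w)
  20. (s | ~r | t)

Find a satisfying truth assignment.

p=False, q=False, r=False, s=False, t=False, u=False, v=False, w=True

Check each clause:
  1. (p | u | ~v) — ~v is true.
  2. (~p | ~u | ~s) — ~u is true.
  3. (~t | p | ~u) — ~u is true.
  4. (~q | t | p) — ~q is true.
  5. (~q | ~t | ~p) — ~t is true.
  6. (s | ~t) — ~t is true.
  7. (t | ~s | ~v) — ~v is true.
  8. (r | t | ~v) — ~v is true.
  9. (~v | u | r) — ~v is true.
  10. (~u | ~r) — ~u is true.
  11. (p | ~q | u) — ~q is true.
  12. (q | ~p | r) — ~p is true.
  13. (p | ~v) — ~v is true.
  14. (w | ~v) — w is true.
  15. (u | ~q | ~s) — ~s is true.
  16. (~q | ~v) — ~v is true.
  17. (~v | ~r) — ~v is true.
  18. (t | ~q | u) — ~q is true.
  19. (~p | ~v | w) — w is true.
  20. (~r | s | t) — ~r is true.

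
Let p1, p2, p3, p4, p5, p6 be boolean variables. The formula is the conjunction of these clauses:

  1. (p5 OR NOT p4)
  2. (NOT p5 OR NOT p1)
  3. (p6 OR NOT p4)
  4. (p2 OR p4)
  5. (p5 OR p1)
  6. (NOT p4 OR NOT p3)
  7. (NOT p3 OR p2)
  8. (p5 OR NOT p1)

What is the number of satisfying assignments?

6

The models are:
  p1=0 p2=0 p3=0 p4=1 p5=1 p6=1
  p1=0 p2=1 p3=0 p4=0 p5=1 p6=0
  p1=0 p2=1 p3=0 p4=0 p5=1 p6=1
  p1=0 p2=1 p3=0 p4=1 p5=1 p6=1
  p1=0 p2=1 p3=1 p4=0 p5=1 p6=0
  p1=0 p2=1 p3=1 p4=0 p5=1 p6=1
Count: 6.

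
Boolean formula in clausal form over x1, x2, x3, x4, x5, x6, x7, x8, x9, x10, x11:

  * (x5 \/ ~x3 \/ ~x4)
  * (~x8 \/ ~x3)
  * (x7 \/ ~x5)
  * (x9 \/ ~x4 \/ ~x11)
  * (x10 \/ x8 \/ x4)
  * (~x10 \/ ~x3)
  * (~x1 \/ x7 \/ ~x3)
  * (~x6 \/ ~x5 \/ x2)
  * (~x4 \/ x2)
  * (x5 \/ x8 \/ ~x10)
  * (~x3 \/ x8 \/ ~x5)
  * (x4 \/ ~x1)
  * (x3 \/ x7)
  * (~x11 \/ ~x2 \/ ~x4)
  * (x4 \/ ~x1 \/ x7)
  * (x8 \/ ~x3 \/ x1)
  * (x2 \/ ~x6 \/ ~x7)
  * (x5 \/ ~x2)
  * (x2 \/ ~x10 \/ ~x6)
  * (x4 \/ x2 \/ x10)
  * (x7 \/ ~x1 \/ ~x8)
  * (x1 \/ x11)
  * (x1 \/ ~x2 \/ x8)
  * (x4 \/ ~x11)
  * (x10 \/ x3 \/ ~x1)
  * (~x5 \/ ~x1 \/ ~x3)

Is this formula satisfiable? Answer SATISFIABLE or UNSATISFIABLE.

Pure literal: x6 appears only negated; assign x6 = False.
Try x1 = True.
  then x4 is forced to True.
  then x2 is forced to True.
  then x11 is forced to False.
  then x5 is forced to True.
  then x7 is forced to True.
  then x3 is forced to False.
  then x10 is forced to True.
x8, x9 are now unconstrained; take x8 = False, x9 = False.
So x1=True, x2=True, x3=False, x4=True, x5=True, x6=False, x7=True, x8=False, x9=False, x10=True, x11=False is a satisfying assignment.

SATISFIABLE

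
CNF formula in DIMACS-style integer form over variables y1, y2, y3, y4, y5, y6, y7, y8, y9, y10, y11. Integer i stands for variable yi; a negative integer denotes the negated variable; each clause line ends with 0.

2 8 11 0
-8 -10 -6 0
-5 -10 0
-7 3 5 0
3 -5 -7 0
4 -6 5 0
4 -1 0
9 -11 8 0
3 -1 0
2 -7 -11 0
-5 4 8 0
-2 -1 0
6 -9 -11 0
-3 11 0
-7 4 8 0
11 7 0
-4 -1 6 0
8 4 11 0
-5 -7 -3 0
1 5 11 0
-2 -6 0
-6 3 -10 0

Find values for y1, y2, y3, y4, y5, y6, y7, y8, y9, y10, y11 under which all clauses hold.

y1 = T, y2 = F, y3 = T, y4 = T, y5 = F, y6 = T, y7 = F, y8 = F, y9 = T, y10 = F, y11 = T

y10 occurs only negated in the remaining clauses — set y10 = False.
Branch on y1: take y1 = True.
  then y4 is forced to True.
  then y3 is forced to True.
  then y2 is forced to False.
  then y11 is forced to True.
  then y7 is forced to False.
  then y6 is forced to True.
Branch on y8: take y8 = False.
  then y9 is forced to True.
y5 is now unconstrained; take y5 = False.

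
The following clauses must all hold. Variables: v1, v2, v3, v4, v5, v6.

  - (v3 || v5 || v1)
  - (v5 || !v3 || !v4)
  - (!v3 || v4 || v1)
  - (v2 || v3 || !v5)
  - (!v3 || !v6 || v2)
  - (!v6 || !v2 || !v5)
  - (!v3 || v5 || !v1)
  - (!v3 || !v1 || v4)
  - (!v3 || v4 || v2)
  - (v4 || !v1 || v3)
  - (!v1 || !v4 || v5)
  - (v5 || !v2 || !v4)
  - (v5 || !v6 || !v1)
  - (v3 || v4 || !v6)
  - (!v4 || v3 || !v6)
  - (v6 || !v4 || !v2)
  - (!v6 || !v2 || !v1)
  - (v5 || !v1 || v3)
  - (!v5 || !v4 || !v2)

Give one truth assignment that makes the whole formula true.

Try v1 = False.
Set v2 = True and propagate.
Set v3 = False and propagate.
  then v5 is forced to True.
  then v6 is forced to False.
  then v4 is forced to False.

v1=False, v2=True, v3=False, v4=False, v5=True, v6=False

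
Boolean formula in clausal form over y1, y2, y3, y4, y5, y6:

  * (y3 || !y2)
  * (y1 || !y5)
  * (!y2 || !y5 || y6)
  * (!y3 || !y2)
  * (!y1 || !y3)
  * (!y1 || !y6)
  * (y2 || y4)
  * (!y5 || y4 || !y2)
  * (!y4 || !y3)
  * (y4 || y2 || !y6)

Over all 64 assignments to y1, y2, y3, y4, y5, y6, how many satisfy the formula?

The models are:
  y1=0 y2=0 y3=0 y4=1 y5=0 y6=0
  y1=0 y2=0 y3=0 y4=1 y5=0 y6=1
  y1=1 y2=0 y3=0 y4=1 y5=0 y6=0
  y1=1 y2=0 y3=0 y4=1 y5=1 y6=0
Count: 4.

4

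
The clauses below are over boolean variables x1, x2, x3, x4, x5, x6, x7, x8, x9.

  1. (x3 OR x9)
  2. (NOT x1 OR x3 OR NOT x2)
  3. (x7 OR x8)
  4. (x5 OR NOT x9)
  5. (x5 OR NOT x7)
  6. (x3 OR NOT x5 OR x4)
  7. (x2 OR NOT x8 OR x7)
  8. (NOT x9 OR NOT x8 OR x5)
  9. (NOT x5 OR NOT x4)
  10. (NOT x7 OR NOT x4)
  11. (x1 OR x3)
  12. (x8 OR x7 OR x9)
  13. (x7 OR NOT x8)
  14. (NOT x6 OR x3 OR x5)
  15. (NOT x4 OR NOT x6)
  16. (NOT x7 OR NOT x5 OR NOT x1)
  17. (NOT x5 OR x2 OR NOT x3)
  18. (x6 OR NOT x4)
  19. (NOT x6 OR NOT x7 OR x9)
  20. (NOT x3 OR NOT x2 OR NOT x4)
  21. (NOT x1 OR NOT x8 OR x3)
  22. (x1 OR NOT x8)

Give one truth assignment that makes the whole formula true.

x1 = F, x2 = T, x3 = T, x4 = F, x5 = T, x6 = F, x7 = T, x8 = F, x9 = F

Check each clause:
  1. (x3 OR x9) — x3 is true.
  2. (x3 OR NOT x1 OR NOT x2) — x3 is true.
  3. (x7 OR x8) — x7 is true.
  4. (x5 OR NOT x9) — x5 is true.
  5. (x5 OR NOT x7) — x5 is true.
  6. (x3 OR NOT x5 OR x4) — x3 is true.
  7. (NOT x8 OR x2 OR x7) — NOT x8 is true.
  8. (NOT x8 OR NOT x9 OR x5) — NOT x8 is true.
  9. (NOT x5 OR NOT x4) — NOT x4 is true.
  10. (NOT x7 OR NOT x4) — NOT x4 is true.
  11. (x3 OR x1) — x3 is true.
  12. (x7 OR x9 OR x8) — x7 is true.
  13. (x7 OR NOT x8) — NOT x8 is true.
  14. (NOT x6 OR x5 OR x3) — NOT x6 is true.
  15. (NOT x6 OR NOT x4) — NOT x6 is true.
  16. (NOT x5 OR NOT x7 OR NOT x1) — NOT x1 is true.
  17. (NOT x5 OR x2 OR NOT x3) — x2 is true.
  18. (x6 OR NOT x4) — NOT x4 is true.
  19. (x9 OR NOT x7 OR NOT x6) — NOT x6 is true.
  20. (NOT x2 OR NOT x3 OR NOT x4) — NOT x4 is true.
  21. (NOT x1 OR x3 OR NOT x8) — NOT x8 is true.
  22. (NOT x8 OR x1) — NOT x8 is true.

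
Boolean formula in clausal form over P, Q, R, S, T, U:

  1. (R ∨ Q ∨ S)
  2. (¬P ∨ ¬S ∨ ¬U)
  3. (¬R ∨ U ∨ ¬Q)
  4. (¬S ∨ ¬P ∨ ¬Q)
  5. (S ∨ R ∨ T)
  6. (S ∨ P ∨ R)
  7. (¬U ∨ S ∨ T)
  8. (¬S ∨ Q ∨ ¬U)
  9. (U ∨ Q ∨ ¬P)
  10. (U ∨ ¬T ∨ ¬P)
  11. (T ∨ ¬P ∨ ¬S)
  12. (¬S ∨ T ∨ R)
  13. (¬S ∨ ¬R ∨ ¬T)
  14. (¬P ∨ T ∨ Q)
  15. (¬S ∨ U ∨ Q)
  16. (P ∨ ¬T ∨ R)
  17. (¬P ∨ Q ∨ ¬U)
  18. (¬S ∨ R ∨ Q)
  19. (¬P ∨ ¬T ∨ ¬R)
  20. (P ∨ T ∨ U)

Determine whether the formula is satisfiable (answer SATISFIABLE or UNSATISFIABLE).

Branch on P: take P = False.
Set Q = True and propagate.
Try R = True.
  then U is forced to True.
For the remaining variables, S = True, T = False works.
Every clause has at least one true literal under this assignment.
So P=False  Q=True  R=True  S=True  T=False  U=True is a satisfying assignment.

SATISFIABLE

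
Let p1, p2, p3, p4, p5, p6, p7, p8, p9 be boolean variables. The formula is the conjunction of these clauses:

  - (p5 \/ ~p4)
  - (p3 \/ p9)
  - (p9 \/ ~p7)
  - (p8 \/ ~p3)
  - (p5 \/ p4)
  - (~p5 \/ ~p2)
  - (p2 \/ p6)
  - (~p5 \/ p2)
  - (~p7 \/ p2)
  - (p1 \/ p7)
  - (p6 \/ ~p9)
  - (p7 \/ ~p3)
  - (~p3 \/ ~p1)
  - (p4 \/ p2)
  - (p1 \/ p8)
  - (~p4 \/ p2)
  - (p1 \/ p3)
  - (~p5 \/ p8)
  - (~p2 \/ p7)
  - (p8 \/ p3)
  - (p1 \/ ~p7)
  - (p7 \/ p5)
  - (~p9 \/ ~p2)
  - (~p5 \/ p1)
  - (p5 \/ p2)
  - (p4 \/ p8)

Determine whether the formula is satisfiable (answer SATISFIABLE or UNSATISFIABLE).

p2 = True:
  propagation gives p5=False, p4=False; an empty clause results — contradiction.
p2 = False:
  propagation gives p6=True, p5=False; an empty clause results — contradiction.
Every branch closes, so no satisfying assignment exists.

UNSATISFIABLE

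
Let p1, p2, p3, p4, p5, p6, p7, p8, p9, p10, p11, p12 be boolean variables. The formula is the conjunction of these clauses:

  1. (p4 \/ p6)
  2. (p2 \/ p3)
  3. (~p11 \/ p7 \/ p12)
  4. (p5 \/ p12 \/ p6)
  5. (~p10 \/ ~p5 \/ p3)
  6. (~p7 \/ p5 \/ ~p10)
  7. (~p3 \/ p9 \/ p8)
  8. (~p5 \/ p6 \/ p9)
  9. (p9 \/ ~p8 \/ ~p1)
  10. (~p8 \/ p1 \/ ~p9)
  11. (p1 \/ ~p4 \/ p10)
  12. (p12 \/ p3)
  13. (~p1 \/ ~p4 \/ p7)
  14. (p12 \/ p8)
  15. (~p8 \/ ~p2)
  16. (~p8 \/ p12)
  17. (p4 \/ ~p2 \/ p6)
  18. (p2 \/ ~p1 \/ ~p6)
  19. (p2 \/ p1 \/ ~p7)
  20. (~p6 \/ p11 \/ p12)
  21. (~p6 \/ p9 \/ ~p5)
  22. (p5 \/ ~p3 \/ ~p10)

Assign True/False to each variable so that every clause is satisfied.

p1 = False, p2 = True, p3 = True, p4 = False, p5 = False, p6 = True, p7 = False, p8 = False, p9 = True, p10 = False, p11 = False, p12 = True

Pure literal: p12 appears only positively; assign p12 = True.
Set p1 = False and propagate.
For the remaining variables, p2 = True, p3 = True, p4 = False, p5 = False, p6 = True, p7 = False, p8 = False, p9 = True, p10 = False, p11 = False works.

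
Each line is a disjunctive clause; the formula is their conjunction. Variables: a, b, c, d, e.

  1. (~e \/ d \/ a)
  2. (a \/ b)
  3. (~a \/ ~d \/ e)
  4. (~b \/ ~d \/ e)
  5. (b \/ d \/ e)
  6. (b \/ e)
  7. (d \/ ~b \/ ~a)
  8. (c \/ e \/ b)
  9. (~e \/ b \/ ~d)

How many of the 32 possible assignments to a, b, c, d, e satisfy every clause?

Split on b, then e.
  b=T, e=T: remaining (a,c,d) ∈ {(F,F,T); (F,T,T); (T,F,T); (T,T,T)} — 4.
  b=T, e=F: remaining (a,c,d) ∈ {(F,F,F); (F,T,F)} — 2.
  b=F, e=T: remaining (a,c,d) ∈ {(T,F,F); (T,T,F)} — 2.
  b=F, e=F: a clause becomes empty — 0.
Total: 4 + 2 + 2 + 0 = 8.

8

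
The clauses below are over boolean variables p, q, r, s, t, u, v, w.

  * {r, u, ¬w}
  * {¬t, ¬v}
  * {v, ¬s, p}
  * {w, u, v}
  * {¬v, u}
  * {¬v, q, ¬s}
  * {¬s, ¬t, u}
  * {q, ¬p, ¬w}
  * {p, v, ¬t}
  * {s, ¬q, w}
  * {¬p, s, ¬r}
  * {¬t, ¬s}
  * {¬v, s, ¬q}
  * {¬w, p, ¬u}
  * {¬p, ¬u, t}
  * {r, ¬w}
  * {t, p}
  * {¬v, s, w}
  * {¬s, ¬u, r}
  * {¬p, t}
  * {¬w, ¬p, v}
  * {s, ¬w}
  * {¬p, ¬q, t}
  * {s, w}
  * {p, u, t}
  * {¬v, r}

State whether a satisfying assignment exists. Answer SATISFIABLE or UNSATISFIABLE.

p = True:
  propagation gives t=True, v=False, s=False, r=False; an empty clause results — contradiction.
p = False:
  propagation gives t=True, v=False; an empty clause results — contradiction.
Every branch closes, so no satisfying assignment exists.

UNSATISFIABLE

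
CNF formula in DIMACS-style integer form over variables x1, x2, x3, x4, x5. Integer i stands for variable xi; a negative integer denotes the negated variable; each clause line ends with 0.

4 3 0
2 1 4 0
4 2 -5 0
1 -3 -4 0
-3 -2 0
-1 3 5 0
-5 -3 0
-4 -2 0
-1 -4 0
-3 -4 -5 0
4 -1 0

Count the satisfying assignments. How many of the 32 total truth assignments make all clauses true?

Satisfying assignments:
  x1=0 x2=0 x3=0 x4=1 x5=0
  x1=0 x2=0 x3=0 x4=1 x5=1
Count: 2.

2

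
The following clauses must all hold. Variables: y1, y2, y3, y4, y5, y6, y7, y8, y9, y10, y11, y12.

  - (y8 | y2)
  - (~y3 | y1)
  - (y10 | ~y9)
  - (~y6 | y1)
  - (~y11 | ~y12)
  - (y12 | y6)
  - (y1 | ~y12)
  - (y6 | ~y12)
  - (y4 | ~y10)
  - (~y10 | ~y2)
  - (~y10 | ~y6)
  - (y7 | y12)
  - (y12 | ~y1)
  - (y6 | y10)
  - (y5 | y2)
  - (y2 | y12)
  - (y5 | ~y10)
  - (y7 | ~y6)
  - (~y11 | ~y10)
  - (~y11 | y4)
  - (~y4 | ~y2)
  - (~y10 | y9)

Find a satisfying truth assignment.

y1 = T  y2 = T  y3 = T  y4 = F  y5 = T  y6 = T  y7 = T  y8 = T  y9 = F  y10 = F  y11 = F  y12 = T

Check each clause:
  1. (y2 | y8) — y8 is true.
  2. (~y3 | y1) — y1 is true.
  3. (y10 | ~y9) — ~y9 is true.
  4. (y1 | ~y6) — y1 is true.
  5. (~y11 | ~y12) — ~y11 is true.
  6. (y6 | y12) — y12 is true.
  7. (y1 | ~y12) — y1 is true.
  8. (~y12 | y6) — y6 is true.
  9. (y4 | ~y10) — ~y10 is true.
  10. (~y10 | ~y2) — ~y10 is true.
  11. (~y6 | ~y10) — ~y10 is true.
  12. (y7 | y12) — y12 is true.
  13. (y12 | ~y1) — y12 is true.
  14. (y6 | y10) — y6 is true.
  15. (y5 | y2) — y2 is true.
  16. (y12 | y2) — y2 is true.
  17. (~y10 | y5) — y5 is true.
  18. (y7 | ~y6) — y7 is true.
  19. (~y11 | ~y10) — ~y11 is true.
  20. (~y11 | y4) — ~y11 is true.
  21. (~y4 | ~y2) — ~y4 is true.
  22. (y9 | ~y10) — ~y10 is true.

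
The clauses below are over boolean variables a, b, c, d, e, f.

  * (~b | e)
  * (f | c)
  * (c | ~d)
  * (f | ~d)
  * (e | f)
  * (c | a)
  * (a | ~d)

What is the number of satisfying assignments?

Split on c, then d.
  c=1, d=1: remaining (a,b,e,f) ∈ {(1,0,0,1); (1,0,1,1); (1,1,1,1)} — 3.
  c=1, d=0: a free; 5 ways for (b,e,f) × 2^1 = 10.
  c=0, d=1: a clause becomes empty — 0.
  c=0, d=0: remaining (a,b,e,f) ∈ {(1,0,0,1); (1,0,1,1); (1,1,1,1)} — 3.
Total: 3 + 10 + 0 + 3 = 16.

16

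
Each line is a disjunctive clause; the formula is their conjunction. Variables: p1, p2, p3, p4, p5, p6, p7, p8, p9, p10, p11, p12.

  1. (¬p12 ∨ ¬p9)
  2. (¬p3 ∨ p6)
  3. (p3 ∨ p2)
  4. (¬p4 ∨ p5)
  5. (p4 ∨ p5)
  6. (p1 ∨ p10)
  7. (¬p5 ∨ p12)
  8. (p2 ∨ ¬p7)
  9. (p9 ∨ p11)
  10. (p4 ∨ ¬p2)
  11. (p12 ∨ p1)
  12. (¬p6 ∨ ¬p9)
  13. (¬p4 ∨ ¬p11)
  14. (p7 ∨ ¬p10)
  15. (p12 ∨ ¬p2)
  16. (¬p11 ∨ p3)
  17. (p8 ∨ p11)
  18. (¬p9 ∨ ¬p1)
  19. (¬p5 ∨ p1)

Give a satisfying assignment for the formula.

p1=True, p2=False, p3=True, p4=False, p5=True, p6=True, p7=False, p8=True, p9=False, p10=False, p11=True, p12=True

p8 occurs only positively in the remaining clauses — set p8 = True.
Try p1 = True.
  then p9 is forced to False.
  then p11 is forced to True.
  then p4 is forced to False.
  then p5 is forced to True.
  then p12 is forced to True.
  then p2 is forced to False.
  then p3 is forced to True.
  then p6 is forced to True.
  then p7 is forced to False.
  then p10 is forced to False.
Every clause has at least one true literal under this assignment.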